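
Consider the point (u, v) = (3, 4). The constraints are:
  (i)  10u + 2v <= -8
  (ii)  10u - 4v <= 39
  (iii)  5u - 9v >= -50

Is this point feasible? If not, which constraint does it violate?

not feasible — violates (i)

Constraint (i): 10u + 2v = 38, which is not ≤ -8. All other constraints are satisfied.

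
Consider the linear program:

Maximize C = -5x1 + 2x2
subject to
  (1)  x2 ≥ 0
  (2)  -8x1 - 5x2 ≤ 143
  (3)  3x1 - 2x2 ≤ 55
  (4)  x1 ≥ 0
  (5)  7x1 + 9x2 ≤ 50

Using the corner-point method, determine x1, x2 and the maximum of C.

x1 = 0, x2 = 50/9, maximum C = 100/9

Corner points and C = -5x1 + 2x2:
  (0, 0) → C = 0
  (50/7, 0) → C = -250/7
  (0, 50/9) → C = 100/9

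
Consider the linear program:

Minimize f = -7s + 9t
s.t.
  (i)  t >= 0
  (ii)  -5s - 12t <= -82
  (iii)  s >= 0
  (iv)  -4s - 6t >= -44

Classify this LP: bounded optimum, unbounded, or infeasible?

Feasible corners and f = -7s + 9t:
  (0, 41/6) → f = 123/2
  (2, 6) → f = 40
  (0, 22/3) → f = 66
The feasible region has finitely many vertices and no improving ray; the minimum is 40 at (2, 6).

bounded optimum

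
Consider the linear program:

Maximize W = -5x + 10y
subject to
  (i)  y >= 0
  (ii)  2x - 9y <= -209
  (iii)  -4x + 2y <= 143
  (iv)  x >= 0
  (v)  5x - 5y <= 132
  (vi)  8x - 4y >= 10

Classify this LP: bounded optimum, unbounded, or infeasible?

unbounded

From the feasible point (319/5, 187/5), moving in the direction (2, 4) keeps every constraint satisfied while W increases without bound.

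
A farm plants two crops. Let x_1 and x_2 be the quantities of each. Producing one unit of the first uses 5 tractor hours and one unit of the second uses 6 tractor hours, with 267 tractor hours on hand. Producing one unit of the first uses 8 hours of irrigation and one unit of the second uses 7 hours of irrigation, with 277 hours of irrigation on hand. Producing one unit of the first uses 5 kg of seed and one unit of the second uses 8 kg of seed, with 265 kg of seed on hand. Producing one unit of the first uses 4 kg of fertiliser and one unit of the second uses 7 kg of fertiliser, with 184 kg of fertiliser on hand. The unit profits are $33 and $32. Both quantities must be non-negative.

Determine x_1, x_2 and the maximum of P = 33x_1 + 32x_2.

x_1 = 93/4, x_2 = 13, maximum P = 4733/4

Extreme points and P = 33x_1 + 32x_2:
  (0, 0) → P = 0
  (0, 184/7) → P = 5888/7
  (277/8, 0) → P = 9141/8
  (93/4, 13) → P = 4733/4

The optimum lies where 8x_1 + 7x_2 = 277 and 4x_1 + 7x_2 = 184.
Solving simultaneously gives x_1 = 93/4, x_2 = 13.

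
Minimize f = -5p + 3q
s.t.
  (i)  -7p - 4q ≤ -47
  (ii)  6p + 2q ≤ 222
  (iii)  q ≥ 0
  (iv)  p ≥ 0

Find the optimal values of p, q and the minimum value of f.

Extreme points and f = -5p + 3q:
  (47/7, 0) → f = -235/7
  (0, 47/4) → f = 141/4
  (37, 0) → f = -185
  (0, 111) → f = 333

At the optimal vertex, 6p + 2q = 222 and q = 0.
Solving simultaneously gives p = 37, q = 0.

p = 37, q = 0, minimum f = -185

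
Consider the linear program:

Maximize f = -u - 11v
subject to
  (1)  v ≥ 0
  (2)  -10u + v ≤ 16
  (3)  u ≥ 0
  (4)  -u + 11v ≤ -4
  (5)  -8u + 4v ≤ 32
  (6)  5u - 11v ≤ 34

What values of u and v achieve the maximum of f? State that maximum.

u = 4, v = 0, maximum f = -4

The binding constraints are v = 0 and -u + 11v = -4.
Solving simultaneously gives u = 4, v = 0.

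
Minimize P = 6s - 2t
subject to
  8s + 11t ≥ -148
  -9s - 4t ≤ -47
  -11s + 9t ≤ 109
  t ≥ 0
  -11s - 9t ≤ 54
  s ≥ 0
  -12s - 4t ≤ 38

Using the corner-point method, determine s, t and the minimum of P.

The feasible region is unbounded (it extends along (1, 0), (9, 11)), but P strictly increases along every unbounded feasible direction, so there is no improving ray and the minimum is attained at a vertex.

s = 0, t = 109/9, minimum P = -218/9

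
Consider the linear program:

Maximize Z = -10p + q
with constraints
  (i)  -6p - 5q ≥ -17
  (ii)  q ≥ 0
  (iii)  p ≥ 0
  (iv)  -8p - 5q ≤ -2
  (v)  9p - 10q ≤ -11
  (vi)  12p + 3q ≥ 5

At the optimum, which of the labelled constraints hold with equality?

(i) and (iii)

Vertices and Z = -10p + q:
  (0, 17/5) → Z = 17/5
  (23/21, 73/35) → Z = -133/15
  (0, 5/3) → Z = 5/3
  (17/147, 59/49) → Z = 1/21

The maximum is at (0, 17/5). Substituting into each constraint, equality holds for (i) and (iii); the remaining constraints have slack.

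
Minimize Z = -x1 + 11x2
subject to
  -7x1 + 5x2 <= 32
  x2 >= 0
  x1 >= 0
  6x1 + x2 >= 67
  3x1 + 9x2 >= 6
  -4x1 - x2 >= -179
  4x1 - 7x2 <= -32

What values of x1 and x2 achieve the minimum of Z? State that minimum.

Corner points and Z = -x1 + 11x2:
  (303/37, 661/37) → Z = 6968/37
  (863/27, 1381/27) → Z = 1592/3
  (19/2, 10) → Z = 201/2
  (1221/32, 211/8) → Z = 8063/32

The binding constraints are 6x1 + x2 = 67 and 4x1 - 7x2 = -32.
Solving simultaneously gives x1 = 19/2, x2 = 10.

x1 = 19/2, x2 = 10, minimum Z = 201/2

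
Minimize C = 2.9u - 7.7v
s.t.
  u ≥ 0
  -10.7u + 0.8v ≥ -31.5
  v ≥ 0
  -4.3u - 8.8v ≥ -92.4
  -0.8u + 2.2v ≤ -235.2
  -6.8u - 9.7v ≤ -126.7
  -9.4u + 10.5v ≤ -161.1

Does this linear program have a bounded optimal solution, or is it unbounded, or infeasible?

The boundaries -6.8u - 9.7v = -126.7 and -9.4u + 10.5v = -161.1 meet at (144651/8129, 4775/8129), but that point violates -10.7u + 0.8v ≥ -31.5. Every candidate vertex is excluded by some other constraint, so the feasible region is empty.

infeasible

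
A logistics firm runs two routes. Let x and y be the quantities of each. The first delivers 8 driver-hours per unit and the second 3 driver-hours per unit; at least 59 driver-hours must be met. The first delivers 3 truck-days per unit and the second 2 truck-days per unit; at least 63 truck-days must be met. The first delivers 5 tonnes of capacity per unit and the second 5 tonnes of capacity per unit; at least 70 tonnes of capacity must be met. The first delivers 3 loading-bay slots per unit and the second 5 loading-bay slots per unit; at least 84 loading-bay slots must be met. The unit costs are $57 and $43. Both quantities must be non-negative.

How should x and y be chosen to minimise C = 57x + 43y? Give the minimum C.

x = 49/3, y = 7, minimum C = 1232

Vertices and C = 57x + 43y:
  (0, 63/2) → C = 2709/2
  (28, 0) → C = 1596
  (49/3, 7) → C = 1232
The feasible region is unbounded (it extends along (0, 1), (1, 0)), but C strictly increases along every unbounded feasible direction, so there is no improving ray and the minimum is attained at a vertex.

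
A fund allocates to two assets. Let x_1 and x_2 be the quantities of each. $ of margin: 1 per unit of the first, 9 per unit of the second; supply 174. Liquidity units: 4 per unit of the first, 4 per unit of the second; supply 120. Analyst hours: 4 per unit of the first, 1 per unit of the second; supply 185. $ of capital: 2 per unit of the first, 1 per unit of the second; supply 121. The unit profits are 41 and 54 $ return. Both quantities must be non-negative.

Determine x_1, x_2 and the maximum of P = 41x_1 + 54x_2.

x_1 = 12, x_2 = 18, maximum P = 1464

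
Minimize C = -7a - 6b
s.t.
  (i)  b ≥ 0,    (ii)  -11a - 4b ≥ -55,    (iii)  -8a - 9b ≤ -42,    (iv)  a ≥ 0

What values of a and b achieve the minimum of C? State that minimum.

Extreme points and C = -7a - 6b:
  (327/67, 22/67) → C = -2421/67
  (0, 55/4) → C = -165/2
  (0, 14/3) → C = -28

At the optimal vertex, -11a - 4b = -55 and a = 0.
Solving simultaneously gives a = 0, b = 55/4.

a = 0, b = 55/4, minimum C = -165/2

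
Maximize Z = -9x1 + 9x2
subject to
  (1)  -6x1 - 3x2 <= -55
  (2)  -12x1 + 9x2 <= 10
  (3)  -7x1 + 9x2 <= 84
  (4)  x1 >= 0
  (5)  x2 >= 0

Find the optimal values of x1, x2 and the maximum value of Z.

The feasible region is unbounded (it extends along (1, 0), (9, 7)), but Z strictly decreases along every unbounded feasible direction, so there is no improving ray and the maximum is attained at a vertex.

The optimum lies where -12x1 + 9x2 = 10 and -7x1 + 9x2 = 84.
Solving simultaneously gives x1 = 74/5, x2 = 938/45.

x1 = 74/5, x2 = 938/45, maximum Z = 272/5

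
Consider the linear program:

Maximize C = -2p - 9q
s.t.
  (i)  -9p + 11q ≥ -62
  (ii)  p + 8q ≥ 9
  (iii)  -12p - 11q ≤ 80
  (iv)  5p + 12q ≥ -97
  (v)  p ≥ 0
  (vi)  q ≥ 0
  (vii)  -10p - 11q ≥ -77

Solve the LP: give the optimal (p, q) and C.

p = 0, q = 9/8, maximum C = -81/8

Corner points and C = -2p - 9q:
  (595/83, 19/83) → C = -1361/83
  (139/19, 73/209) → C = -3715/209
  (0, 9/8) → C = -81/8
  (0, 7) → C = -63

The optimum lies where p + 8q = 9 and p = 0.
Solving simultaneously gives p = 0, q = 9/8.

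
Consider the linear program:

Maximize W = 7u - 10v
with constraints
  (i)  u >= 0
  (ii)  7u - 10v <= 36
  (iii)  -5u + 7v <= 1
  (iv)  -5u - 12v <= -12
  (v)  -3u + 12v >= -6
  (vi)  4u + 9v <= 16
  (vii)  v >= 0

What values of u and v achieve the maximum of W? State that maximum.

u = 82/25, v = 8/25, maximum W = 494/25

Feasible corners and W = 7u - 10v:
  (72/95, 13/19) → W = -146/95
  (103/73, 84/73) → W = -119/73
  (9/4, 1/16) → W = 121/8
  (82/25, 8/25) → W = 494/25

The binding constraints are -3u + 12v = -6 and 4u + 9v = 16.
Solving simultaneously gives u = 82/25, v = 8/25.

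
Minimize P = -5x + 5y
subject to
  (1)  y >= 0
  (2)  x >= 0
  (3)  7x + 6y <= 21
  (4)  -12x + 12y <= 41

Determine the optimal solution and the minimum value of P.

Extreme points and P = -5x + 5y:
  (0, 0) → P = 0
  (3, 0) → P = -15
  (0, 41/12) → P = 205/12
  (1/26, 539/156) → P = 205/12

x = 3, y = 0, minimum P = -15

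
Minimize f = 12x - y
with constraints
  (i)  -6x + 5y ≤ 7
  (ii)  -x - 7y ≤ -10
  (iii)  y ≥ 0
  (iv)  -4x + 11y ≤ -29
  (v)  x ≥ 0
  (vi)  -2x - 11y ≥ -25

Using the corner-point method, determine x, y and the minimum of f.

Feasible corners and f = 12x - y:
  (10, 0) → f = 120
  (313/39, 11/39) → f = 3745/39
  (25/2, 0) → f = 150
  (9, 7/11) → f = 1181/11

x = 313/39, y = 11/39, minimum f = 3745/39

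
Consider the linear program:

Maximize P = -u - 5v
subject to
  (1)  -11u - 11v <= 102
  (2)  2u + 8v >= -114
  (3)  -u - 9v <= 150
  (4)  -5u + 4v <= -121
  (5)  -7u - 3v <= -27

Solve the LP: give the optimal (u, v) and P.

u = 87/5, v = -93/5, maximum P = 378/5

The feasible region is unbounded (it extends along (9, -1), (4, 5)), but P strictly decreases along every unbounded feasible direction, so there is no improving ray and the maximum is attained at a vertex.

The binding constraints are 2u + 8v = -114 and -u - 9v = 150.
Solving simultaneously gives u = 87/5, v = -93/5.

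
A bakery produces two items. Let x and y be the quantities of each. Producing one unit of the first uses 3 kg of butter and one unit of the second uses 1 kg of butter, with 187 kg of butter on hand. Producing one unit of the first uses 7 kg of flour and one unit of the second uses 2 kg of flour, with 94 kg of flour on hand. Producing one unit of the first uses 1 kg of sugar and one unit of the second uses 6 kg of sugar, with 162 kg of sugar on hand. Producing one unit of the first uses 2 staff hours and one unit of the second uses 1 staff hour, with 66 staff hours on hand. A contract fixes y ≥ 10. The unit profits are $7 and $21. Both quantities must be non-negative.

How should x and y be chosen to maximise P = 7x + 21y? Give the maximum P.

Vertices and P = 7x + 21y:
  (0, 27) → P = 567
  (0, 10) → P = 210
  (6, 26) → P = 588
  (74/7, 10) → P = 284

At the optimal vertex, 7x + 2y = 94 and x + 6y = 162.
Solving simultaneously gives x = 6, y = 26.

x = 6, y = 26, maximum P = 588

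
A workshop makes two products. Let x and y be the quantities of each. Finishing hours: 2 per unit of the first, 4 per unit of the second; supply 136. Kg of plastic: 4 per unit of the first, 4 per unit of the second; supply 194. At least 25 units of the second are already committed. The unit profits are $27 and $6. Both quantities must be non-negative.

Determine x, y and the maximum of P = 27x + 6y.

Extreme points and P = 27x + 6y:
  (0, 34) → P = 204
  (0, 25) → P = 150
  (18, 25) → P = 636

x = 18, y = 25, maximum P = 636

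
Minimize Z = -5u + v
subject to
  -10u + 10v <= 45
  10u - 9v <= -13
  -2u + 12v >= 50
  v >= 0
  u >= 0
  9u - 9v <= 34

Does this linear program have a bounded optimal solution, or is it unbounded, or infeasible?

bounded optimum

Vertices and Z = -5u + v:
  (55/2, 32) → Z = -211/2
  (0, 9/2) → Z = 9/2
  (49/17, 79/17) → Z = -166/17
  (0, 25/6) → Z = 25/6
The feasible region has finitely many vertices and no improving ray; the minimum is -211/2 at (55/2, 32).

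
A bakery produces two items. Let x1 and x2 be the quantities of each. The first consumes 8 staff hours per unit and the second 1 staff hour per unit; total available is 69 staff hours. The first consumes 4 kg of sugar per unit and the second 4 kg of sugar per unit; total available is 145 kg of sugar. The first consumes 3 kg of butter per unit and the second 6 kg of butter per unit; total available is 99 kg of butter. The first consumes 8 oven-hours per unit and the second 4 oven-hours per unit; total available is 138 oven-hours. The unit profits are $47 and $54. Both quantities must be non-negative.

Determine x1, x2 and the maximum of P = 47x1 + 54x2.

x1 = 7, x2 = 13, maximum P = 1031

Corner points and P = 47x1 + 54x2:
  (0, 0) → P = 0
  (0, 33/2) → P = 891
  (69/8, 0) → P = 3243/8
  (7, 13) → P = 1031

The optimum lies where 8x1 + x2 = 69 and 3x1 + 6x2 = 99.
Solving simultaneously gives x1 = 7, x2 = 13.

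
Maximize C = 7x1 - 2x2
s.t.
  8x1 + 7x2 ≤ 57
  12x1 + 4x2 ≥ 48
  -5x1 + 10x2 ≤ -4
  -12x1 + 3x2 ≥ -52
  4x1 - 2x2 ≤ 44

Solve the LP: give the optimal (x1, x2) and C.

x1 = 88/21, x2 = -4/7, maximum C = 640/21

The optimum lies where 12x1 + 4x2 = 48 and -12x1 + 3x2 = -52.
Solving simultaneously gives x1 = 88/21, x2 = -4/7.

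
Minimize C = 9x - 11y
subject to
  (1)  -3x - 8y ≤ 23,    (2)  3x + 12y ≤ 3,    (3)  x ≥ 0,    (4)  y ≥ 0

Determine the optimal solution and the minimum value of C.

The optimum lies where 3x + 12y = 3 and x = 0.
Solving simultaneously gives x = 0, y = 1/4.

x = 0, y = 1/4, minimum C = -11/4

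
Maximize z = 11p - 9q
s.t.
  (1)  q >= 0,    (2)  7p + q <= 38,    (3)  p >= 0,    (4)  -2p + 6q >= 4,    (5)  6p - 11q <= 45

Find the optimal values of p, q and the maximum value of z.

Extreme points and z = 11p - 9q:
  (0, 38) → z = -342
  (56/11, 26/11) → z = 382/11
  (0, 2/3) → z = -6

At the optimal vertex, 7p + q = 38 and -2p + 6q = 4.
Solving simultaneously gives p = 56/11, q = 26/11.

p = 56/11, q = 26/11, maximum z = 382/11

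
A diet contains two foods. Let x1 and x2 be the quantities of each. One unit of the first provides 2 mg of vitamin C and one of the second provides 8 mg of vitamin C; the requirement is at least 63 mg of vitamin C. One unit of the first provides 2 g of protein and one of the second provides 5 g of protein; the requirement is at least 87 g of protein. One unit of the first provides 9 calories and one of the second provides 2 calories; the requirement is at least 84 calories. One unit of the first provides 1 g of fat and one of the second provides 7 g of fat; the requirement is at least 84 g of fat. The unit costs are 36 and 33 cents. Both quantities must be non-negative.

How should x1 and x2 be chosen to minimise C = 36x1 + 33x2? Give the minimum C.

The feasible region is unbounded (it extends along (0, 1), (1, 0)), but C strictly increases along every unbounded feasible direction, so there is no improving ray and the minimum is attained at a vertex.

x1 = 6, x2 = 15, minimum C = 711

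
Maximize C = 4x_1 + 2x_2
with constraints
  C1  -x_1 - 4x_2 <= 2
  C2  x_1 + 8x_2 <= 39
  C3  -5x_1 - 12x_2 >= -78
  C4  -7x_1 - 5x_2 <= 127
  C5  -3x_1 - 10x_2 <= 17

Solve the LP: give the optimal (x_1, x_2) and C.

Feasible corners and C = 4x_1 + 2x_2:
  (42, -11) → C = 146
  (-498/23, 113/23) → C = -1766/23
  (39/7, 117/28) → C = 429/14
  (-1211/51, 400/51) → C = -1348/17

The optimum lies where -x_1 - 4x_2 = 2 and -5x_1 - 12x_2 = -78.
Solving simultaneously gives x_1 = 42, x_2 = -11.

x_1 = 42, x_2 = -11, maximum C = 146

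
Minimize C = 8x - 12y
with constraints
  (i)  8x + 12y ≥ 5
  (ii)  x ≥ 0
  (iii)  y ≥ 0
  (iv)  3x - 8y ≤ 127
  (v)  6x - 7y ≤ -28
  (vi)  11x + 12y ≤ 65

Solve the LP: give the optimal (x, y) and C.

Corner points and C = 8x - 12y:
  (0, 4) → C = -48
  (0, 65/12) → C = -65
  (119/149, 698/149) → C = -7424/149

At the optimal vertex, x = 0 and 11x + 12y = 65.
Solving simultaneously gives x = 0, y = 65/12.

x = 0, y = 65/12, minimum C = -65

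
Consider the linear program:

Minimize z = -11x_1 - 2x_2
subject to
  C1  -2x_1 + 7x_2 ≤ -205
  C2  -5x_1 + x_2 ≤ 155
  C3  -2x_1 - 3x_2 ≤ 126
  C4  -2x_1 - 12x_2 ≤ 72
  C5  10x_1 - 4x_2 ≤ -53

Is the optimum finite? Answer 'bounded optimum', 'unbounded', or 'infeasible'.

The boundaries -2x_1 + 7x_2 = -205 and -2x_1 - 12x_2 = 72 meet at (978/19, -277/19), but that point violates 10x_1 - 4x_2 ≤ -53. Every candidate vertex is excluded by some other constraint, so the feasible region is empty.

infeasible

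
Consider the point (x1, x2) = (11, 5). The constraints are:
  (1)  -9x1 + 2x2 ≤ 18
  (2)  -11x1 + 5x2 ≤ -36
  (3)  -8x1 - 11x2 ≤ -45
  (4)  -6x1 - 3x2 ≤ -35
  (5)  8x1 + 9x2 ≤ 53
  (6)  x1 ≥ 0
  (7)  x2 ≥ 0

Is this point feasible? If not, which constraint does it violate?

Constraint (5): 8x1 + 9x2 = 133, which is not ≤ 53. All other constraints are satisfied.

not feasible — violates (5)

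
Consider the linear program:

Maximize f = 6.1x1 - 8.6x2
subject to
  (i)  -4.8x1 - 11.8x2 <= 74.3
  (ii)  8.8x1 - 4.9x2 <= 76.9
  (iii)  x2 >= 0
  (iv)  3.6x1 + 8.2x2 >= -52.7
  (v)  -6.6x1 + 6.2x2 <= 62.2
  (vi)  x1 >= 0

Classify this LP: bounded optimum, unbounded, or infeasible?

Corner points and f = 6.1x1 - 8.6x2:
  (769/88, 0) → f = 46909/880
  (39078/1111, 4795/101) → f = -1076156/5555
  (0, 0) → f = 0
  (0, 311/31) → f = -13373/155
The feasible region has finitely many vertices and no improving ray; the maximum is 46909/880 at (769/88, 0).

bounded optimum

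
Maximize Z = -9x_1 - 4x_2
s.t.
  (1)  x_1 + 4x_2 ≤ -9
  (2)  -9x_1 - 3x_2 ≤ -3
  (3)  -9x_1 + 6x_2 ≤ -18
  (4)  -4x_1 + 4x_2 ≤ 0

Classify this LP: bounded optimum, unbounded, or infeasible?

From the feasible point (13/11, -28/11), moving in the direction (3, -9) keeps every constraint satisfied while Z increases without bound.

unbounded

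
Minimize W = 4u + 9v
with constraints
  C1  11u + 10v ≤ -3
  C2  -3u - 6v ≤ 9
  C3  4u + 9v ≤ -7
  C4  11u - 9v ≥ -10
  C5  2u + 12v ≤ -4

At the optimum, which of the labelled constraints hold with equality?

Corner points and W = 4u + 9v:
  (2, -5/2) → W = -29/2
  (43/59, -65/59) → W = -7
  (-47/31, -23/31) → W = -395/31
  (-17/15, -37/135) → W = -7

The minimum is at (2, -5/2). Substituting into each constraint, equality holds for C1 and C2; the remaining constraints have slack.

C1 and C2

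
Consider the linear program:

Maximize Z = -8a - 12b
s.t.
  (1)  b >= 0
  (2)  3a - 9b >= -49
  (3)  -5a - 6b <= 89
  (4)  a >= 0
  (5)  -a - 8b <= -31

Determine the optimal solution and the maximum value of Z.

a = 0, b = 31/8, maximum Z = -93/2

Feasible corners and Z = -8a - 12b:
  (31, 0) → Z = -248
  (0, 49/9) → Z = -196/3
  (0, 31/8) → Z = -93/2
The feasible region is unbounded (it extends along (3, 1), (1, 0)), but Z strictly decreases along every unbounded feasible direction, so there is no improving ray and the maximum is attained at a vertex.

The binding constraints are a = 0 and -a - 8b = -31.
Solving simultaneously gives a = 0, b = 31/8.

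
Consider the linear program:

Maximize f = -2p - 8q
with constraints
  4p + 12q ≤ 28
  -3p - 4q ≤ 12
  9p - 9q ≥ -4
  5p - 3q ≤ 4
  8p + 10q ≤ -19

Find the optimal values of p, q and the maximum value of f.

p = -20/29, q = -72/29, maximum f = 616/29

Feasible corners and f = -2p - 8q:
  (-124/63, -32/21) → f = 1016/63
  (-20/29, -72/29) → f = 616/29
  (-211/162, -139/162) → f = 767/81
  (-17/74, -127/74) → f = 525/37

The optimum lies where -3p - 4q = 12 and 5p - 3q = 4.
Solving simultaneously gives p = -20/29, q = -72/29.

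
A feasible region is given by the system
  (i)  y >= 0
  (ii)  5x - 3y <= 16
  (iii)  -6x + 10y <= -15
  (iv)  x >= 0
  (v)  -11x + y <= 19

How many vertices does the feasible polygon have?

3

Pairwise boundary intersections that survive every other constraint:
  (16/5, 0)
  (5/2, 0)
  (115/32, 21/32)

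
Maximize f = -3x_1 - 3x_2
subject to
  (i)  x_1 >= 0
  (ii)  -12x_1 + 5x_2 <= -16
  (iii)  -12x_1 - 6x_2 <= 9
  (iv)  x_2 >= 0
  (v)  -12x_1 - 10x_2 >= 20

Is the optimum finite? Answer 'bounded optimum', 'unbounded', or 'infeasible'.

The boundaries -12x_1 + 5x_2 = -16 and x_2 = 0 meet at (4/3, 0), but that point violates -12x_1 - 10x_2 ≥ 20. Every candidate vertex is excluded by some other constraint, so the feasible region is empty.

infeasible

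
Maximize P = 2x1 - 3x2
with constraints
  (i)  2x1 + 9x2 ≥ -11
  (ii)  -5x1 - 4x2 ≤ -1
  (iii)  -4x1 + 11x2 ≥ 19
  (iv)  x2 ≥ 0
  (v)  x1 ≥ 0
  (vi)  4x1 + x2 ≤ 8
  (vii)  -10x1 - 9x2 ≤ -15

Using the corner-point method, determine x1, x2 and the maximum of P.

x1 = 23/16, x2 = 9/4, maximum P = -31/8

Corner points and P = 2x1 - 3x2:
  (0, 19/11) → P = -57/11
  (23/16, 9/4) → P = -31/8
  (0, 8) → P = -24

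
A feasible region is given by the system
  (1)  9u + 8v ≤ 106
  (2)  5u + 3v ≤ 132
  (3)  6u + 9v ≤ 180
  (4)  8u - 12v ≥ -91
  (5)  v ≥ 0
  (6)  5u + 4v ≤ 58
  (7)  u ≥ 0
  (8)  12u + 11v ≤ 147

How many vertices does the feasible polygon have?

Of the 28 pairwise boundary intersections, those satisfying every inequality are:
  (136/43, 1667/172)
  (10, 2)
  (0, 91/12)
  (58/5, 0)
  (0, 0)

5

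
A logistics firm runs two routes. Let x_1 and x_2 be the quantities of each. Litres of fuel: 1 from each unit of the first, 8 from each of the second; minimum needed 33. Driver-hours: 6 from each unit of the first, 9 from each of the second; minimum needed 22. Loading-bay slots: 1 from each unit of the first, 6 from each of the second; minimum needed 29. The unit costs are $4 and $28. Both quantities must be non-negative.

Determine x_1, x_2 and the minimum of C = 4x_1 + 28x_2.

x_1 = 17, x_2 = 2, minimum C = 124

Extreme points and C = 4x_1 + 28x_2:
  (0, 29/6) → C = 406/3
  (33, 0) → C = 132
  (17, 2) → C = 124
The feasible region is unbounded (it extends along (0, 1), (1, 0)), but C strictly increases along every unbounded feasible direction, so there is no improving ray and the minimum is attained at a vertex.

The binding constraints are x_1 + 8x_2 = 33 and x_1 + 6x_2 = 29.
Solving simultaneously gives x_1 = 17, x_2 = 2.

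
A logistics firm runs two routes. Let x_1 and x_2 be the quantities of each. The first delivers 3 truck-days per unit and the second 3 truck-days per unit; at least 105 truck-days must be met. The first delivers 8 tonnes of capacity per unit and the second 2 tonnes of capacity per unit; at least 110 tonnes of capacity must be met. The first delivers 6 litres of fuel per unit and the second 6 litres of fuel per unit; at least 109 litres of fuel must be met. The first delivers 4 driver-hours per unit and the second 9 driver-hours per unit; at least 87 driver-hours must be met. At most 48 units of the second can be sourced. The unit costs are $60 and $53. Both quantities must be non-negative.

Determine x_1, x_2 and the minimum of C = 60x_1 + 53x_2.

Corner points and C = 60x_1 + 53x_2:
  (35, 0) → C = 2100
  (20/3, 85/3) → C = 5705/3
  (7/4, 48) → C = 2649
The feasible region is unbounded (it extends along (1, 0)), but C strictly increases along every unbounded feasible direction, so there is no improving ray and the minimum is attained at a vertex.

The optimum lies where 3x_1 + 3x_2 = 105 and 8x_1 + 2x_2 = 110.
Solving simultaneously gives x_1 = 20/3, x_2 = 85/3.

x_1 = 20/3, x_2 = 85/3, minimum C = 5705/3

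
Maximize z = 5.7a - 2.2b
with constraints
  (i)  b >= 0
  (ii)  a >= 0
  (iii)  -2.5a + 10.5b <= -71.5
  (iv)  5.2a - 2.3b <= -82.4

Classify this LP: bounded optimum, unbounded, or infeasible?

infeasible

The boundaries b = 0 and -2.5a + 10.5b = -71.5 meet at (28.6, 0), but that point violates 5.2a - 2.3b ≤ -82.4. Every candidate vertex is excluded by some other constraint, so the feasible region is empty.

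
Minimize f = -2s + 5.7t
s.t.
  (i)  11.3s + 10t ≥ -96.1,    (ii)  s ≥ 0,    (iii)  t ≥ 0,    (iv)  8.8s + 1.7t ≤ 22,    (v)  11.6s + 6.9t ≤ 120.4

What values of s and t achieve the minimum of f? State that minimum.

Extreme points and f = -2s + 5.7t:
  (0, 0) → f = 0
  (0, 220/17) → f = 1254/17
  (5/2, 0) → f = -5

s = 2.5, t = 0, minimum f = -5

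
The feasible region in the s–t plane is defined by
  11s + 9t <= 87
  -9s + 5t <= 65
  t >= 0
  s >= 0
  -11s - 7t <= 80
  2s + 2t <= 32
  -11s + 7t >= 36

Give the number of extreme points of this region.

Intersecting each pair of boundary lines and keeping only the points that satisfy every inequality leaves:
  (0, 29/3)
  (285/176, 123/16)
  (0, 36/7)

3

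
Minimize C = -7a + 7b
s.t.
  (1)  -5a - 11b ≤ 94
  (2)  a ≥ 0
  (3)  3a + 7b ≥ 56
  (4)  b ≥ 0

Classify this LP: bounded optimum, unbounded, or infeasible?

unbounded

From the feasible point (0, 8), moving in the direction (1, 0) keeps every constraint satisfied while C decreases without bound.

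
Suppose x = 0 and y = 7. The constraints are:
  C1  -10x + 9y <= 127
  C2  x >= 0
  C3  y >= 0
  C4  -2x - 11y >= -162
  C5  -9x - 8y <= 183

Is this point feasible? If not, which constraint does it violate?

feasible

C1: 63 ≤ 127 ✓
C2: 0 ≥ 0 ✓
C3: 7 ≥ 0 ✓
C4: -77 ≥ -162 ✓
C5: -56 ≤ 183 ✓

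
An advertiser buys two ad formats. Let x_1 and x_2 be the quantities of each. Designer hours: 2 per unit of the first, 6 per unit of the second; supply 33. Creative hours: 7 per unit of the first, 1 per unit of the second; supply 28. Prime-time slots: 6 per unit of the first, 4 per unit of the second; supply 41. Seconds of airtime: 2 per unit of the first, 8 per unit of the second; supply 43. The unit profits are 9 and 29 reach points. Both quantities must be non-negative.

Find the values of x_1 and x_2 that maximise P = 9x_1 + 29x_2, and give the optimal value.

Feasible corners and P = 9x_1 + 29x_2:
  (0, 0) → P = 0
  (0, 43/8) → P = 1247/8
  (4, 0) → P = 36
  (27/8, 35/8) → P = 629/4
  (3/2, 5) → P = 317/2

The optimum lies where 2x_1 + 6x_2 = 33 and 2x_1 + 8x_2 = 43.
Solving simultaneously gives x_1 = 3/2, x_2 = 5.

x_1 = 3/2, x_2 = 5, maximum P = 317/2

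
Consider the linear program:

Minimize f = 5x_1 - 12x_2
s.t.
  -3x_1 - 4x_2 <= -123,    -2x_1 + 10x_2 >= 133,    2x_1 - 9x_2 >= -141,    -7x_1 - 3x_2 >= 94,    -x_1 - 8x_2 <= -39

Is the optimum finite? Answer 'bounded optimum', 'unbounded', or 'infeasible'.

infeasible

The boundaries -3x_1 - 4x_2 = -123 and -2x_1 + 10x_2 = 133 meet at (349/19, 645/38), but that point violates -7x_1 - 3x_2 ≥ 94. Every candidate vertex is excluded by some other constraint, so the feasible region is empty.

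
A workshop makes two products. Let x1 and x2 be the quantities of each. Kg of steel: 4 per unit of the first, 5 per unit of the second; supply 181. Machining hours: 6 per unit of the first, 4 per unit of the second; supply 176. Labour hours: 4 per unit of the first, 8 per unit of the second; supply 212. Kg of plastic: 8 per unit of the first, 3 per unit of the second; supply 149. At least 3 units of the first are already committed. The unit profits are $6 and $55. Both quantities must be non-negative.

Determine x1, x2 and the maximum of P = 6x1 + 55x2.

x1 = 3, x2 = 25, maximum P = 1393

Feasible corners and P = 6x1 + 55x2:
  (149/8, 0) → P = 447/4
  (3, 0) → P = 18
  (139/13, 275/13) → P = 15959/13
  (3, 25) → P = 1393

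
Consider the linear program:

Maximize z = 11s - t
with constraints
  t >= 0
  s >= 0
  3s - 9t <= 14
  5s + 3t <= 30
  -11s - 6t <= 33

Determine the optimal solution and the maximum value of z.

Feasible corners and z = 11s - t:
  (0, 0) → z = 0
  (14/3, 0) → z = 154/3
  (0, 10) → z = -10
  (52/9, 10/27) → z = 1706/27

s = 52/9, t = 10/27, maximum z = 1706/27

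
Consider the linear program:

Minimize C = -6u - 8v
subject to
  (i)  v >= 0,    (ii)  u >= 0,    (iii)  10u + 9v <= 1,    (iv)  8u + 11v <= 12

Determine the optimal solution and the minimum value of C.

u = 0, v = 1/9, minimum C = -8/9

At the optimal vertex, u = 0 and 10u + 9v = 1.
Solving simultaneously gives u = 0, v = 1/9.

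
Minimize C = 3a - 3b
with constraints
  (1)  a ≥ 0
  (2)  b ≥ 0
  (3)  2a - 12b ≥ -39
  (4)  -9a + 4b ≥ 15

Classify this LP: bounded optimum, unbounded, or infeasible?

infeasible

The boundaries a = 0 and b = 0 meet at (0, 0), but that point violates -9a + 4b ≥ 15. Every candidate vertex is excluded by some other constraint, so the feasible region is empty.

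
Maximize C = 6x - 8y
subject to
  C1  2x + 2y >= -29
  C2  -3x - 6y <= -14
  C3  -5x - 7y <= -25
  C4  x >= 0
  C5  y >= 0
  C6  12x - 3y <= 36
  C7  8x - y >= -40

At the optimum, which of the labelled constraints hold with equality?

C3 and C6

Corner points and C = 6x - 8y:
  (0, 25/7) → C = -200/7
  (109/33, 40/33) → C = 334/33
  (0, 40) → C = -320
The feasible region is unbounded (it extends along (1, 8), (1, 4)), but C strictly decreases along every unbounded feasible direction, so there is no improving ray and the maximum is attained at a vertex.

The maximum is at (109/33, 40/33). Substituting into each constraint, equality holds for C3 and C6; the remaining constraints have slack.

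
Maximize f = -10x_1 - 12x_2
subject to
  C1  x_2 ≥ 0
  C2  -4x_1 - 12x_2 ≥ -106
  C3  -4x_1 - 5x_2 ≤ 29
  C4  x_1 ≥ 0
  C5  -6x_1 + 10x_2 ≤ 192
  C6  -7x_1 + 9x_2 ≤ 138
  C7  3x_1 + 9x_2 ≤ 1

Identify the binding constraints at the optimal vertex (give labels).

C1 and C4

Feasible corners and f = -10x_1 - 12x_2:
  (0, 0) → f = 0
  (1/3, 0) → f = -10/3
  (0, 1/9) → f = -4/3

The maximum is at (0, 0). Substituting into each constraint, equality holds for C1 and C4; the remaining constraints have slack.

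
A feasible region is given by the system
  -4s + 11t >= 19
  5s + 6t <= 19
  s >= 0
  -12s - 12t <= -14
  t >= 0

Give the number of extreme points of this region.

3

Pairwise boundary intersections that survive every other constraint:
  (95/79, 171/79)
  (0, 19/11)
  (0, 19/6)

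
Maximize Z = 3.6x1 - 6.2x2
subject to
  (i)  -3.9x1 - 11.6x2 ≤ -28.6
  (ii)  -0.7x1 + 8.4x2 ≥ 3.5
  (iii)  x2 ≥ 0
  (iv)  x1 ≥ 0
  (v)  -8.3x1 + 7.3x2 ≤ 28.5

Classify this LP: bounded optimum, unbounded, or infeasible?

unbounded

From the feasible point (713/146, 481/584), moving in the direction (8.4, 0.7) keeps every constraint satisfied while Z increases without bound.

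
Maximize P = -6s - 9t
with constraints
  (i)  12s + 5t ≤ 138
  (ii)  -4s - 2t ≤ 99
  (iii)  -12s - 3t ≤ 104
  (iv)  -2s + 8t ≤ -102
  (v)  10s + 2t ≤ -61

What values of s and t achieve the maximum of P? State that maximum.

Corner points and P = -6s - 9t:
  (-263/51, -716/51) → P = 2674/17
  (25/6, -154/3) → P = 437
  (-71/21, -571/42) → P = 1997/14

At the optimal vertex, -12s - 3t = 104 and 10s + 2t = -61.
Solving simultaneously gives s = 25/6, t = -154/3.

s = 25/6, t = -154/3, maximum P = 437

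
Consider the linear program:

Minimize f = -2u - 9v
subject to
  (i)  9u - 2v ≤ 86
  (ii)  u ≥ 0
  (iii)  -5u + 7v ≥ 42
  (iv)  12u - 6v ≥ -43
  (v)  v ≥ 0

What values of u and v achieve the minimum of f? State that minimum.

Vertices and f = -2u - 9v:
  (686/53, 808/53) → f = -8644/53
  (301/15, 473/10) → f = -2795/6
  (0, 6) → f = -54
  (0, 43/6) → f = -129/2

u = 301/15, v = 473/10, minimum f = -2795/6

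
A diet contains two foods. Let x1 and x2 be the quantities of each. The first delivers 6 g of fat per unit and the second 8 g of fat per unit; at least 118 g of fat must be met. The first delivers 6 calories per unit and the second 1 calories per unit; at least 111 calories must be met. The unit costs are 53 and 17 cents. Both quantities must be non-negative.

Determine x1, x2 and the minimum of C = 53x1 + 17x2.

x1 = 55/3, x2 = 1, minimum C = 2966/3

Feasible corners and C = 53x1 + 17x2:
  (0, 111) → C = 1887
  (59/3, 0) → C = 3127/3
  (55/3, 1) → C = 2966/3
The feasible region is unbounded (it extends along (0, 1), (1, 0)), but C strictly increases along every unbounded feasible direction, so there is no improving ray and the minimum is attained at a vertex.

The optimum lies where 6x1 + 8x2 = 118 and 6x1 + x2 = 111.
Solving simultaneously gives x1 = 55/3, x2 = 1.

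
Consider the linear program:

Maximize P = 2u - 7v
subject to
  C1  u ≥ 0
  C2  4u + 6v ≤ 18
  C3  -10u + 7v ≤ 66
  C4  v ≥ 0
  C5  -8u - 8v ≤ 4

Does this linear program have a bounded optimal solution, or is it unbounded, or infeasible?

Corner points and P = 2u - 7v:
  (0, 3) → P = -21
  (0, 0) → P = 0
  (9/2, 0) → P = 9
The feasible region has finitely many vertices and no improving ray; the maximum is 9 at (9/2, 0).

bounded optimum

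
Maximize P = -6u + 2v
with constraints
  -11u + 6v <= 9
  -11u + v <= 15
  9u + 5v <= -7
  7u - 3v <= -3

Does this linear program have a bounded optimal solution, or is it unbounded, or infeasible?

Corner points and P = -6u + 2v:
  (-81/55, -6/5) → P = 354/55
  (-87/109, 4/109) → P = 530/109
  (-21/13, -36/13) → P = 54/13
  (-18/31, -11/31) → P = 86/31
The feasible region has finitely many vertices and no improving ray; the maximum is 354/55 at (-81/55, -6/5).

bounded optimum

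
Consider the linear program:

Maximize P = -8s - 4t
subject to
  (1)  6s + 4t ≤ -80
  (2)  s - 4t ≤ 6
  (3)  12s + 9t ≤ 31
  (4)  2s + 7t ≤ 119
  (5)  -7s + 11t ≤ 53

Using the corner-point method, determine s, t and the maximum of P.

At the optimal vertex, s - 4t = 6 and -7s + 11t = 53.
Solving simultaneously gives s = -278/17, t = -95/17.

s = -278/17, t = -95/17, maximum P = 2604/17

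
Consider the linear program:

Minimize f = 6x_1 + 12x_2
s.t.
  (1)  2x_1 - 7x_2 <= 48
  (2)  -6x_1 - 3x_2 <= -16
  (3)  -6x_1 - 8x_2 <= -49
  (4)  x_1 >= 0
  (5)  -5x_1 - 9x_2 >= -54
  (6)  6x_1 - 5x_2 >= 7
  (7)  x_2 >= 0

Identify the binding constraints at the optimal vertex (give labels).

(3) and (7)

Feasible corners and f = 6x_1 + 12x_2:
  (301/78, 42/13) → f = 805/13
  (49/6, 0) → f = 49
  (333/79, 289/79) → f = 5466/79
  (54/5, 0) → f = 324/5

The minimum is at (49/6, 0). Substituting into each constraint, equality holds for (3) and (7); the remaining constraints have slack.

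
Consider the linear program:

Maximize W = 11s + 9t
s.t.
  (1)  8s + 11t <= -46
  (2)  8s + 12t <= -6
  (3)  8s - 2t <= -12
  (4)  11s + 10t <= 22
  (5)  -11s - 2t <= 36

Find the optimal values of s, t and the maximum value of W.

Corner points and W = 11s + 9t:
  (-28/13, -34/13) → W = -614/13
  (-304/105, -218/105) → W = -758/15
  (-48/19, -78/19) → W = -1230/19

The binding constraints are 8s + 11t = -46 and 8s - 2t = -12.
Solving simultaneously gives s = -28/13, t = -34/13.

s = -28/13, t = -34/13, maximum W = -614/13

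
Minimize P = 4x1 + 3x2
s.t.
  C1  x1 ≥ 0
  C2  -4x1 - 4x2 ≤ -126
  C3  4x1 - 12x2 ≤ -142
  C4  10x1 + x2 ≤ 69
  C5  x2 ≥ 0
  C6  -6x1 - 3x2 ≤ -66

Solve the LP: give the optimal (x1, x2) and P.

x1 = 0, x2 = 63/2, minimum P = 189/2

Vertices and P = 4x1 + 3x2:
  (0, 63/2) → P = 189/2
  (0, 69) → P = 207
  (25/6, 82/3) → P = 296/3

The optimum lies where x1 = 0 and -4x1 - 4x2 = -126.
Solving simultaneously gives x1 = 0, x2 = 63/2.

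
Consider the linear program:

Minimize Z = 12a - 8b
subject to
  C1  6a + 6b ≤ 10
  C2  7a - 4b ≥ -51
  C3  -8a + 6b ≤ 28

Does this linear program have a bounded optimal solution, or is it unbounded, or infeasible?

Corner points and Z = 12a - 8b:
  (-9/7, 62/21) → Z = -820/21
  (-97/5, -106/5) → Z = -316/5
The feasible region has finitely many vertices and no improving ray; the minimum is -316/5 at (-97/5, -106/5).

bounded optimum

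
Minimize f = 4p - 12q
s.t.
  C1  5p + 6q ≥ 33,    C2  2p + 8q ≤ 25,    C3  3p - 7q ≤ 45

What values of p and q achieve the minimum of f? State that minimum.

Vertices and f = 4p - 12q:
  (57/14, 59/28) → f = -9
  (501/53, -126/53) → f = 3516/53
  (535/38, -15/38) → f = 1160/19

p = 57/14, q = 59/28, minimum f = -9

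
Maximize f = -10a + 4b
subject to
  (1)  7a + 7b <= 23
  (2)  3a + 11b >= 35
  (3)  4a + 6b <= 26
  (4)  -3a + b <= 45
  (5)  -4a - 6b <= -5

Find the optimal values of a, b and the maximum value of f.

Feasible corners and f = -10a + 4b:
  (1/7, 22/7) → f = 78/7
  (-22/7, 45/7) → f = 400/7
  (-155/26, 125/26) → f = 1025/13
  (-122/11, 129/11) → f = 1736/11
  (-265/22, 195/22) → f = 1715/11

The optimum lies where 4a + 6b = 26 and -3a + b = 45.
Solving simultaneously gives a = -122/11, b = 129/11.

a = -122/11, b = 129/11, maximum f = 1736/11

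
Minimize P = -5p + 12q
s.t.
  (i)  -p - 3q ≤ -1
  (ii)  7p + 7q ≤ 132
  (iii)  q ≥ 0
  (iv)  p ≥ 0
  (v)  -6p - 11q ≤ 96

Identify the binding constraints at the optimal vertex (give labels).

(ii) and (iii)

Corner points and P = -5p + 12q:
  (1, 0) → P = -5
  (0, 1/3) → P = 4
  (132/7, 0) → P = -660/7
  (0, 132/7) → P = 1584/7

The minimum is at (132/7, 0). Substituting into each constraint, equality holds for (ii) and (iii); the remaining constraints have slack.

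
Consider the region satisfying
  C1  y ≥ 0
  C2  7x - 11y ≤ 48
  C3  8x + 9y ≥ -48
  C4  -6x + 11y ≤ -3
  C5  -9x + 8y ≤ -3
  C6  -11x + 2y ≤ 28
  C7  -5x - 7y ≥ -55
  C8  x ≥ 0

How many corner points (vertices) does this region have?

4

Intersecting each pair of boundary lines and keeping only the points that satisfy every inequality leaves:
  (48/7, 0)
  (1/2, 0)
  (941/104, 145/104)
  (626/97, 315/97)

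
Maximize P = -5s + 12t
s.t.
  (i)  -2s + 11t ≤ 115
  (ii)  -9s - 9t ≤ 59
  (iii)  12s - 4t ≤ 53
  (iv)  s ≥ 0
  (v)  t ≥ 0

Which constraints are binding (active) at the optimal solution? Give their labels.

(i) and (iv)

Vertices and P = -5s + 12t:
  (1043/124, 743/62) → P = 407/4
  (0, 115/11) → P = 1380/11
  (53/12, 0) → P = -265/12
  (0, 0) → P = 0

The maximum is at (0, 115/11). Substituting into each constraint, equality holds for (i) and (iv); the remaining constraints have slack.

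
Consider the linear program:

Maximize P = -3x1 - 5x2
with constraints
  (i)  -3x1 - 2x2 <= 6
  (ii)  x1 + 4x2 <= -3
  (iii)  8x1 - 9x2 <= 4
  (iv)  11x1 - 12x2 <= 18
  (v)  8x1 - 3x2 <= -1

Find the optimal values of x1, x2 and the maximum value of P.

x1 = -46/43, x2 = -60/43, maximum P = 438/43

Extreme points and P = -3x1 - 5x2:
  (-9/5, -3/10) → P = 69/10
  (-46/43, -60/43) → P = 438/43
  (-13/35, -23/35) → P = 22/5
  (-7/16, -5/6) → P = 263/48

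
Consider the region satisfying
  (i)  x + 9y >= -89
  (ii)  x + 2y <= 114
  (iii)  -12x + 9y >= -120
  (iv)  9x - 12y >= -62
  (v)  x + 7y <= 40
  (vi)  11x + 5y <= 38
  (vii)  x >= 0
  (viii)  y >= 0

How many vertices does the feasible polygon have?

Of the 28 pairwise boundary intersections, those satisfying every inequality are:
  (46/75, 422/75)
  (0, 31/6)
  (11/12, 67/12)
  (38/11, 0)
  (0, 0)

5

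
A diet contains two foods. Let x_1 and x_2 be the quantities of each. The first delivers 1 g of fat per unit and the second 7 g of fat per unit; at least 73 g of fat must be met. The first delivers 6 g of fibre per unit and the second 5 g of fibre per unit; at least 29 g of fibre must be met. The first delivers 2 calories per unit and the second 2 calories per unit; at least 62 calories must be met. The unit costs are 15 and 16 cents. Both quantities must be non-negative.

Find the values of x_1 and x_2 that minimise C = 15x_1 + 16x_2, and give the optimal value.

The feasible region is unbounded (it extends along (0, 1), (1, 0)), but C strictly increases along every unbounded feasible direction, so there is no improving ray and the minimum is attained at a vertex.

The optimum lies where x_1 + 7x_2 = 73 and 2x_1 + 2x_2 = 62.
Solving simultaneously gives x_1 = 24, x_2 = 7.

x_1 = 24, x_2 = 7, minimum C = 472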